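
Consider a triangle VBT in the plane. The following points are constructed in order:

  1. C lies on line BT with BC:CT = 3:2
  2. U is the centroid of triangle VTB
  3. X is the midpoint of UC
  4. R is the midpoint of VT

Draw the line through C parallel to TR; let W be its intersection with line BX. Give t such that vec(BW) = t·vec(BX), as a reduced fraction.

Assign V = (0, 0), B = (1, 0), T = (0, 1) — the answer is frame-independent, so this choice is without loss of generality.
1. C lies on line BT with BC:CT = 3:2 ⇒ C = (2/5, 3/5)
2. U is the centroid of triangle VTB ⇒ U = (1/3, 1/3)
3. X is the midpoint of UC ⇒ X = (11/30, 7/15)
4. R is the midpoint of VT ⇒ R = (0, 1/2)
through C parallel to TR: direction (0, -1/2); meets BX at W = (2/5, 42/95)
W = B + t·(X−B) with t = 18/19

t = 18/19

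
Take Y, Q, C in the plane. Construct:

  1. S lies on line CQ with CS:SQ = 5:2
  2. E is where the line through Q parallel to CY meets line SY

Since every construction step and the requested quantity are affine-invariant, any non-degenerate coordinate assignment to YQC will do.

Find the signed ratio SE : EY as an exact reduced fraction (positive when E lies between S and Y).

SE:EY = -2/7

Set Y = (0, 0), Q = (1, 0), C = (0, 1); any affine frame gives the same invariant.
1. S lies on line CQ with CS:SQ = 5:2 ⇒ S = (5/7, 2/7)
2. E is where the line through Q parallel to CY meets line SY ⇒ E = (1, 2/5)
E = S + t·(Y−S) with t = -2/5, so SE:EY = t:(1−t) = -2/5:7/5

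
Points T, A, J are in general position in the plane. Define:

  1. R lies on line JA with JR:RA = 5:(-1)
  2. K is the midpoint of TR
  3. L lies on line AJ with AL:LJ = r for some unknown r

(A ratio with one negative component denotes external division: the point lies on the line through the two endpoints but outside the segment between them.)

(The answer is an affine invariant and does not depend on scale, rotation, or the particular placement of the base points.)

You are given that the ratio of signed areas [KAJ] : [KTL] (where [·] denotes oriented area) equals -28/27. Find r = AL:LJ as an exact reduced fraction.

Work in coordinates with T = (0, 0), A = (1, 0), J = (0, 1).
1. R lies on line JA with JR:RA = 5:(-1) ⇒ R = (5/4, -1/4)
2. K is the midpoint of TR ⇒ K = (5/8, -1/8)
3. With AL:LJ = r, write λ = r/(r+1) so L = A + λ·(J−A); L is affine-linear in λ
Every point depending on L is an affine combination of L and λ-independent points, so each such coordinate is linear in λ; the λ² term in each signed area is a multiple of (J−A)×(J−A) = 0, so 2·[KAJ] and 2·[KTL] are each linear in λ. Evaluating at λ=0 and λ=1:
  2·[KAJ] = 1/2,   2·[KTL] = -1/2·λ − 1/8
So [KAJ]:[KTL] = (1/2) / (-1/2·λ − 1/8). Setting this equal to -28/27:
  1/2 = -28/27·(-1/2·λ − 1/8)  ⇒  λ = 5/7
Then r = λ/(1−λ) = (5/7)/(2/7) = 5/2. Check: with r = 5/2, L = (2/7, 5/7) and [KAJ]:[KTL] = -28/27 as required.

r = 5/2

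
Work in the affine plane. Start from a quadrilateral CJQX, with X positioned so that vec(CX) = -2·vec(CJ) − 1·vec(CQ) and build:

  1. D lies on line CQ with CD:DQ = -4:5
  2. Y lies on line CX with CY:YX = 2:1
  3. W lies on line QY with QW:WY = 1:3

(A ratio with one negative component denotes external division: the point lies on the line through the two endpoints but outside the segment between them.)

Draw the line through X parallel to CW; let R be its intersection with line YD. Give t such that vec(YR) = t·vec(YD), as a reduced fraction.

t = 3/2

Choose coordinates C = (0, 0), J = (1, 0), Q = (0, 1), X = (-2, -1).
1. D lies on line CQ with CD:DQ = -4:5 ⇒ D = (0, -4)
2. Y lies on line CX with CY:YX = 2:1 ⇒ Y = (-4/3, -2/3)
3. W lies on line QY with QW:WY = 1:3 ⇒ W = (-1/3, 7/12)
through X parallel to CW: direction (-1/3, 7/12); meets YD at R = (2/3, -17/3)
R = Y + t·(D−Y) with t = 3/2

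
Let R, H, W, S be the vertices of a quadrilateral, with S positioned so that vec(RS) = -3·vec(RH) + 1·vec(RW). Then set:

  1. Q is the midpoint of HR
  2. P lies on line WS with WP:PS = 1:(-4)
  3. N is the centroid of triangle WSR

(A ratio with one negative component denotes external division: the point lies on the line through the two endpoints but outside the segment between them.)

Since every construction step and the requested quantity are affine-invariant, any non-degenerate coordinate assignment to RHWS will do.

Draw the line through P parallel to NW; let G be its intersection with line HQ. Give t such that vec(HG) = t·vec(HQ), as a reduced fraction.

t = 6

Choose coordinates R = (0, 0), H = (1, 0), W = (0, 1), S = (-3, 1).
1. Q is the midpoint of HR ⇒ Q = (1/2, 0)
2. P lies on line WS with WP:PS = 1:(-4) ⇒ P = (1, 1)
3. N is the centroid of triangle WSR ⇒ N = (-1, 2/3)
through P parallel to NW: direction (1, 1/3); meets HQ at G = (-2, 0)
G = H + t·(Q−H) with t = 6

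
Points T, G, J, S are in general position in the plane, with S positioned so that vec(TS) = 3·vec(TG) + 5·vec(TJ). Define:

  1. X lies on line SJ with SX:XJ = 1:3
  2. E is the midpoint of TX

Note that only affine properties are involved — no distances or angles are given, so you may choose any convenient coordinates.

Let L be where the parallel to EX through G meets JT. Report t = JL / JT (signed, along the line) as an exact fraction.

Choose coordinates T = (0, 0), G = (1, 0), J = (0, 1), S = (3, 5).
1. X lies on line SJ with SX:XJ = 1:3 ⇒ X = (9/4, 4)
2. E is the midpoint of TX ⇒ E = (9/8, 2)
through G parallel to EX: direction (9/8, 2); meets JT at L = (0, -16/9)
L = J + t·(T−J) with t = 25/9

t = 25/9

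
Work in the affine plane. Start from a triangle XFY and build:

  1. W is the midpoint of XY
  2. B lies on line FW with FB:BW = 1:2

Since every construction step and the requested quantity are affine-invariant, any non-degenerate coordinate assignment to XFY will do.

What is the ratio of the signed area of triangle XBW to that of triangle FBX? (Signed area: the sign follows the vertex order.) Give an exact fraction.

[XBW]:[FBX] = 2

Set X = (0, 0), F = (1, 0), Y = (0, 1); any affine frame gives the same invariant.
1. W is the midpoint of XY ⇒ W = (0, 1/2)
2. B lies on line FW with FB:BW = 1:2 ⇒ B = (2/3, 1/6)
2·[XBW] = 1/3, 2·[FBX] = 1/6
[XBW]:[FBX] = 1/3:1/6 = 2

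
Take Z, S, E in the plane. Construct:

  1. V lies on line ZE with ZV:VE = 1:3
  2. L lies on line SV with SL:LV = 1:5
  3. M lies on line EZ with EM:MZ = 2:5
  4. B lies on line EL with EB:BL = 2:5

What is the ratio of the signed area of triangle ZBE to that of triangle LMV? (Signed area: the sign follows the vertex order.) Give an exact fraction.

[ZBE]:[LMV] = 8/13

Choose coordinates Z = (0, 0), S = (1, 0), E = (0, 1).
1. V lies on line ZE with ZV:VE = 1:3 ⇒ V = (0, 1/4)
2. L lies on line SV with SL:LV = 1:5 ⇒ L = (5/6, 1/24)
3. M lies on line EZ with EM:MZ = 2:5 ⇒ M = (0, 5/7)
4. B lies on line EL with EB:BL = 2:5 ⇒ B = (5/21, 61/84)
2·[ZBE] = 5/21, 2·[LMV] = 65/168
[ZBE]:[LMV] = 5/21:65/168 = 8/13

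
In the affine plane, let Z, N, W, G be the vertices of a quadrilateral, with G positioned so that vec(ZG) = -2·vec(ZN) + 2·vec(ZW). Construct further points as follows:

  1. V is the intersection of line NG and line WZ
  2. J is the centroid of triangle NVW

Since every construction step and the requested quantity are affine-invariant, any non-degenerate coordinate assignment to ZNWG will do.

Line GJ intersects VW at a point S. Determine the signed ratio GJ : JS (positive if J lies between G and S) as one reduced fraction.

GJ:JS = -7

Work in coordinates with Z = (0, 0), N = (1, 0), W = (0, 1), G = (-2, 2).
1. V is the intersection of line NG and line WZ ⇒ V = (0, 2/3)
2. J is the centroid of triangle NVW ⇒ J = (1/3, 5/9)
line GJ meets VW at S = (0, 16/21)
J = G + t·(S−G) with t = 7/6, so GJ:JS = 7/6:-1/6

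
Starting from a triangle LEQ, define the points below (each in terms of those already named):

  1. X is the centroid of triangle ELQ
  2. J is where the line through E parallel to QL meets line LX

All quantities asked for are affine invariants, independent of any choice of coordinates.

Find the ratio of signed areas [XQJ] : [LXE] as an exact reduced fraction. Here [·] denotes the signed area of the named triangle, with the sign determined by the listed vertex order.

Choose coordinates L = (0, 0), E = (1, 0), Q = (0, 1).
1. X is the centroid of triangle ELQ ⇒ X = (1/3, 1/3)
2. J is where the line through E parallel to QL meets line LX ⇒ J = (1, 1)
2·[XQJ] = -2/3, 2·[LXE] = -1/3
[XQJ]:[LXE] = -2/3:-1/3 = 2

[XQJ]:[LXE] = 2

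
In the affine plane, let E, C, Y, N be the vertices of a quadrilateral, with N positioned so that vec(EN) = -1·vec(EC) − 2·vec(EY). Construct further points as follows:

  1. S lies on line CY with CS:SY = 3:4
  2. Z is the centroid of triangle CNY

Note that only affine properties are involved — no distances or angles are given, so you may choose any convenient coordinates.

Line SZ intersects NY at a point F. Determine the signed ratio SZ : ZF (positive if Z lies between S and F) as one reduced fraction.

SZ:ZF = 5/7

Assign E = (0, 0), C = (1, 0), Y = (0, 1), N = (-1, -2) — the answer is frame-independent, so this choice is without loss of generality.
1. S lies on line CY with CS:SY = 3:4 ⇒ S = (4/7, 3/7)
2. Z is the centroid of triangle CNY ⇒ Z = (0, -1/3)
line SZ meets NY at F = (-4/5, -7/5)
Z = S + t·(F−S) with t = 5/12, so SZ:ZF = 5/12:7/12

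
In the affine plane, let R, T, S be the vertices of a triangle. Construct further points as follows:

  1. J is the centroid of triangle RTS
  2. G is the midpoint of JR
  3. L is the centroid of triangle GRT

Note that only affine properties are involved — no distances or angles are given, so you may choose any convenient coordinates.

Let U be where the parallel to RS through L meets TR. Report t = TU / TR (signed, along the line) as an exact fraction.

t = 11/18

Work in coordinates with R = (0, 0), T = (1, 0), S = (0, 1).
1. J is the centroid of triangle RTS ⇒ J = (1/3, 1/3)
2. G is the midpoint of JR ⇒ G = (1/6, 1/6)
3. L is the centroid of triangle GRT ⇒ L = (7/18, 1/18)
through L parallel to RS: direction (0, 1); meets TR at U = (7/18, 0)
U = T + t·(R−T) with t = 11/18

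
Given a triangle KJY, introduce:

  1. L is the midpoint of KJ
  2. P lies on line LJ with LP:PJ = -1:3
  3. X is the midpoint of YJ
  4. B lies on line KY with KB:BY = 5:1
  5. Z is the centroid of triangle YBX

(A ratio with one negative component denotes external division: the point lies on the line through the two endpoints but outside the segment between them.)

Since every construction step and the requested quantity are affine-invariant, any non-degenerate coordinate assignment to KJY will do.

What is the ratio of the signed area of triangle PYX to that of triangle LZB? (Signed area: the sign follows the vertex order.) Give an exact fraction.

[PYX]:[LZB] = -27/8

Work in coordinates with K = (0, 0), J = (1, 0), Y = (0, 1).
1. L is the midpoint of KJ ⇒ L = (1/2, 0)
2. P lies on line LJ with LP:PJ = -1:3 ⇒ P = (1/4, 0)
3. X is the midpoint of YJ ⇒ X = (1/2, 1/2)
4. B lies on line KY with KB:BY = 5:1 ⇒ B = (0, 5/6)
5. Z is the centroid of triangle YBX ⇒ Z = (1/6, 7/9)
2·[PYX] = -3/8, 2·[LZB] = 1/9
[PYX]:[LZB] = -3/8:1/9 = -27/8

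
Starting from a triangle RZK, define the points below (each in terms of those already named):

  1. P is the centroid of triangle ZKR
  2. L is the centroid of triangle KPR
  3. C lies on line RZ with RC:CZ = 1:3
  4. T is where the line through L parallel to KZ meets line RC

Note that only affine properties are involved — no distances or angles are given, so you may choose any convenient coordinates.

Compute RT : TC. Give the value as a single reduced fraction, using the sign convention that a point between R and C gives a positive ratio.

Work in coordinates with R = (0, 0), Z = (1, 0), K = (0, 1).
1. P is the centroid of triangle ZKR ⇒ P = (1/3, 1/3)
2. L is the centroid of triangle KPR ⇒ L = (1/9, 4/9)
3. C lies on line RZ with RC:CZ = 1:3 ⇒ C = (1/4, 0)
4. T is where the line through L parallel to KZ meets line RC ⇒ T = (5/9, 0)
T = R + t·(C−R) with t = 20/9, so RT:TC = t:(1−t) = 20/9:-11/9

RT:TC = -20/11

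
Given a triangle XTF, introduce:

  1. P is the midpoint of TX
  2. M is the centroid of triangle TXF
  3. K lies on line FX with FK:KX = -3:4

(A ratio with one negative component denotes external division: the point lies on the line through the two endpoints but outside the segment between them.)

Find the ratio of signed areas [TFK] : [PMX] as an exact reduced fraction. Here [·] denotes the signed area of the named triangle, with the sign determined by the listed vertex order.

Choose coordinates X = (0, 0), T = (1, 0), F = (0, 1).
1. P is the midpoint of TX ⇒ P = (1/2, 0)
2. M is the centroid of triangle TXF ⇒ M = (1/3, 1/3)
3. K lies on line FX with FK:KX = -3:4 ⇒ K = (0, 4)
2·[TFK] = -3, 2·[PMX] = 1/6
[TFK]:[PMX] = -3:1/6 = -18

[TFK]:[PMX] = -18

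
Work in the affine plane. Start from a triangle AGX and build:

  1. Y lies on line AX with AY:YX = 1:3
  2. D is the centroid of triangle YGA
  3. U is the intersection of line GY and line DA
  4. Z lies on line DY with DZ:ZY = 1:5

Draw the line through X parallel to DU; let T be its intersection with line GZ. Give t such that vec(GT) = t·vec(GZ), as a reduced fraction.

t = 30/7

Choose coordinates A = (0, 0), G = (1, 0), X = (0, 1).
1. Y lies on line AX with AY:YX = 1:3 ⇒ Y = (0, 1/4)
2. D is the centroid of triangle YGA ⇒ D = (1/3, 1/12)
3. U is the intersection of line GY and line DA ⇒ U = (1/2, 1/8)
4. Z lies on line DY with DZ:ZY = 1:5 ⇒ Z = (5/18, 1/9)
through X parallel to DU: direction (1/6, 1/24); meets GZ at T = (-44/21, 10/21)
T = G + t·(Z−G) with t = 30/7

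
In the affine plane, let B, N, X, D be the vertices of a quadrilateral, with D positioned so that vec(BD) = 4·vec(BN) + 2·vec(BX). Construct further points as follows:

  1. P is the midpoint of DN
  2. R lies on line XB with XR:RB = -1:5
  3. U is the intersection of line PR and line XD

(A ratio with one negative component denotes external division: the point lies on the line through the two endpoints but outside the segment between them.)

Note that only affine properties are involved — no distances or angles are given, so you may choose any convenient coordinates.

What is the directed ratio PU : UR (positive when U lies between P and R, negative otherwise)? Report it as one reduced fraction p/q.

PU:UR = 5/2

Assign B = (0, 0), N = (1, 0), X = (0, 1), D = (4, 2) — the answer is frame-independent, so this choice is without loss of generality.
1. P is the midpoint of DN ⇒ P = (5/2, 1)
2. R lies on line XB with XR:RB = -1:5 ⇒ R = (0, 5/4)
3. U is the intersection of line PR and line XD ⇒ U = (5/7, 33/28)
U = P + t·(R−P) with t = 5/7, so PU:UR = t:(1−t) = 5/7:2/7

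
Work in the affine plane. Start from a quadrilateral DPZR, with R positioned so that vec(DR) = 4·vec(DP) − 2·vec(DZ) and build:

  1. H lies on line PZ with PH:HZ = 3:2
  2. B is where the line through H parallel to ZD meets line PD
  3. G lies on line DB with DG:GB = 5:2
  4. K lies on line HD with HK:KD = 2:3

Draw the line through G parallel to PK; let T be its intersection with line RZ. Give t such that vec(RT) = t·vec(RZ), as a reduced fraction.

t = 32/147

Work in coordinates with D = (0, 0), P = (1, 0), Z = (0, 1), R = (4, -2).
1. H lies on line PZ with PH:HZ = 3:2 ⇒ H = (2/5, 3/5)
2. B is where the line through H parallel to ZD meets line PD ⇒ B = (2/5, 0)
3. G lies on line DB with DG:GB = 5:2 ⇒ G = (2/7, 0)
4. K lies on line HD with HK:KD = 2:3 ⇒ K = (6/25, 9/25)
through G parallel to PK: direction (-19/25, 9/25); meets RZ at T = (460/147, -66/49)
T = R + t·(Z−R) with t = 32/147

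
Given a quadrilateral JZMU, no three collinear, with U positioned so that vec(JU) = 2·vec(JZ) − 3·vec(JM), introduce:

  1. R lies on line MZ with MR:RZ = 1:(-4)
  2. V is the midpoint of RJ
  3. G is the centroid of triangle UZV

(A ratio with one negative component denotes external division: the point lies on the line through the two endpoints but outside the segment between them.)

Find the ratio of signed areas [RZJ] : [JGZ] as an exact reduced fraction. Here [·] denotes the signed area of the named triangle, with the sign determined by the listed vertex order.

Work in coordinates with J = (0, 0), Z = (1, 0), M = (0, 1), U = (2, -3).
1. R lies on line MZ with MR:RZ = 1:(-4) ⇒ R = (-1/3, 4/3)
2. V is the midpoint of RJ ⇒ V = (-1/6, 2/3)
3. G is the centroid of triangle UZV ⇒ G = (17/18, -7/9)
2·[RZJ] = -4/3, 2·[JGZ] = 7/9
[RZJ]:[JGZ] = -4/3:7/9 = -12/7

[RZJ]:[JGZ] = -12/7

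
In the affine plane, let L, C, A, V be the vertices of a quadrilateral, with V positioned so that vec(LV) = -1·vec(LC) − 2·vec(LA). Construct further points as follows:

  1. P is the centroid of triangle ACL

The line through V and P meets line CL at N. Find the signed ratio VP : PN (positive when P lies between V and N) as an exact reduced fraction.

Assign L = (0, 0), C = (1, 0), A = (0, 1), V = (-1, -2) — the answer is frame-independent, so this choice is without loss of generality.
1. P is the centroid of triangle ACL ⇒ P = (1/3, 1/3)
line VP meets CL at N = (1/7, 0)
P = V + t·(N−V) with t = 7/6, so VP:PN = 7/6:-1/6

VP:PN = -7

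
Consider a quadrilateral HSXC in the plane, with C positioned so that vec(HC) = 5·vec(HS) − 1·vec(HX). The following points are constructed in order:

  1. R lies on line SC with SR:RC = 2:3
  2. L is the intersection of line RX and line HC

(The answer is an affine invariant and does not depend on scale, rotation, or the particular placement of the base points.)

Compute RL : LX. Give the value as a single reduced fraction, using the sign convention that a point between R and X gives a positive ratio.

Assign H = (0, 0), S = (1, 0), X = (0, 1), C = (5, -1) — the answer is frame-independent, so this choice is without loss of generality.
1. R lies on line SC with SR:RC = 2:3 ⇒ R = (13/5, -2/5)
2. L is the intersection of line RX and line HC ⇒ L = (65/22, -13/22)
L = R + t·(X−R) with t = -3/22, so RL:LX = t:(1−t) = -3/22:25/22

RL:LX = -3/25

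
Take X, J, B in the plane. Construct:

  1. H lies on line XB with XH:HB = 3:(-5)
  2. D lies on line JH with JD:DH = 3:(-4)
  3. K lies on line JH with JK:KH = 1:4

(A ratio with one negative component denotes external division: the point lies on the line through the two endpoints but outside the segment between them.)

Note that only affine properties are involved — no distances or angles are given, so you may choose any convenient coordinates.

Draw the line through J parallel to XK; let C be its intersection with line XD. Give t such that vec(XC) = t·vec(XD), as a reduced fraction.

t = 1/16

Choose coordinates X = (0, 0), J = (1, 0), B = (0, 1).
1. H lies on line XB with XH:HB = 3:(-5) ⇒ H = (0, -3/2)
2. D lies on line JH with JD:DH = 3:(-4) ⇒ D = (4, 9/2)
3. K lies on line JH with JK:KH = 1:4 ⇒ K = (4/5, -3/10)
through J parallel to XK: direction (4/5, -3/10); meets XD at C = (1/4, 9/32)
C = X + t·(D−X) with t = 1/16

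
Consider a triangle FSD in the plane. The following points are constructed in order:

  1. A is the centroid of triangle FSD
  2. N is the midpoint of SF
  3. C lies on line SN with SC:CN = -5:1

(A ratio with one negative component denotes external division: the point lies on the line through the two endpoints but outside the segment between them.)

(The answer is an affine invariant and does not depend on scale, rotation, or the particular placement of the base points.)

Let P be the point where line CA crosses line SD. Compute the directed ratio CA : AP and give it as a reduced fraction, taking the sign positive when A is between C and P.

CA:AP = 7/8

Choose coordinates F = (0, 0), S = (1, 0), D = (0, 1).
1. A is the centroid of triangle FSD ⇒ A = (1/3, 1/3)
2. N is the midpoint of SF ⇒ N = (1/2, 0)
3. C lies on line SN with SC:CN = -5:1 ⇒ C = (3/8, 0)
line CA meets SD at P = (2/7, 5/7)
A = C + t·(P−C) with t = 7/15, so CA:AP = 7/15:8/15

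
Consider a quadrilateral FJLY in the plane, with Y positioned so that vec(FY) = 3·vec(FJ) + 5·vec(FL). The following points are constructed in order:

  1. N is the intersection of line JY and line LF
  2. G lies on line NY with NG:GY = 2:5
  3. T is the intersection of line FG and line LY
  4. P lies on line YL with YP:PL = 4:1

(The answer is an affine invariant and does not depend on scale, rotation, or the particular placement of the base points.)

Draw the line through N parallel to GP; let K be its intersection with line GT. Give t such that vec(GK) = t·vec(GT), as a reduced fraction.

t = 168/205

Choose coordinates F = (0, 0), J = (1, 0), L = (0, 1), Y = (3, 5).
1. N is the intersection of line JY and line LF ⇒ N = (0, -5/2)
2. G lies on line NY with NG:GY = 2:5 ⇒ G = (6/7, -5/14)
3. T is the intersection of line FG and line LY ⇒ T = (-4/7, 5/21)
4. P lies on line YL with YP:PL = 4:1 ⇒ P = (3/5, 9/5)
through N parallel to GP: direction (-9/35, 151/70); meets GT at K = (-90/287, 75/574)
K = G + t·(T−G) with t = 168/205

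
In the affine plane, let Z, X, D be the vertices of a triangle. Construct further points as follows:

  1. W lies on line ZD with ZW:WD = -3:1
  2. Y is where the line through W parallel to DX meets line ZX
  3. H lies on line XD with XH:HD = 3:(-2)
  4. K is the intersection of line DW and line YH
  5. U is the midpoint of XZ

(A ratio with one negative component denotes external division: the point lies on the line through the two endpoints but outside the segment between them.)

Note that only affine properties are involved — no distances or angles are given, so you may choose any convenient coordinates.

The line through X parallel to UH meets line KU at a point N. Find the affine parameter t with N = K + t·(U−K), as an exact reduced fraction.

Assign Z = (0, 0), X = (1, 0), D = (0, 1) — the answer is frame-independent, so this choice is without loss of generality.
1. W lies on line ZD with ZW:WD = -3:1 ⇒ W = (0, 3/2)
2. Y is where the line through W parallel to DX meets line ZX ⇒ Y = (3/2, 0)
3. H lies on line XD with XH:HD = 3:(-2) ⇒ H = (-2, 3)
4. K is the intersection of line DW and line YH ⇒ K = (0, 9/7)
5. U is the midpoint of XZ ⇒ U = (1/2, 0)
through X parallel to UH: direction (-5/2, 3); meets KU at N = (1/16, 9/8)
N = K + t·(U−K) with t = 1/8

t = 1/8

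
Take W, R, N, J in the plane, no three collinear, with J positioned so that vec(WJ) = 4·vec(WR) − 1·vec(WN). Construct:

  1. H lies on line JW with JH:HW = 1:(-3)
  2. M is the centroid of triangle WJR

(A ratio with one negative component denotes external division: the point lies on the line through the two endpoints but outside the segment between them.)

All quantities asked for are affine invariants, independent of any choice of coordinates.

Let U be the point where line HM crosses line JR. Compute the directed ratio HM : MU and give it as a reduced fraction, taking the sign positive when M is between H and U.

HM:MU = -5/2

Work in coordinates with W = (0, 0), R = (1, 0), N = (0, 1), J = (4, -1).
1. H lies on line JW with JH:HW = 1:(-3) ⇒ H = (6, -3/2)
2. M is the centroid of triangle WJR ⇒ M = (5/3, -1/3)
line HM meets JR at U = (17/5, -4/5)
M = H + t·(U−H) with t = 5/3, so HM:MU = 5/3:-2/3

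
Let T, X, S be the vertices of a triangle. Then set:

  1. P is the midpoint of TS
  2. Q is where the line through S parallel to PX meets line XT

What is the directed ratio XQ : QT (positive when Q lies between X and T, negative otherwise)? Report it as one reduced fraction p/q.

Set T = (0, 0), X = (1, 0), S = (0, 1); any affine frame gives the same invariant.
1. P is the midpoint of TS ⇒ P = (0, 1/2)
2. Q is where the line through S parallel to PX meets line XT ⇒ Q = (2, 0)
Q = X + t·(T−X) with t = -1, so XQ:QT = t:(1−t) = -1:2

XQ:QT = -1/2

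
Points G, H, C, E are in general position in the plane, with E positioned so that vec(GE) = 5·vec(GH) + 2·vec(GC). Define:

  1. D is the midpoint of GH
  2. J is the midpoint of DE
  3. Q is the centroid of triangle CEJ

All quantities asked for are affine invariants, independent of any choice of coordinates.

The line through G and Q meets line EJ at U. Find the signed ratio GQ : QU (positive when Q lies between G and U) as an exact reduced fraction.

Choose coordinates G = (0, 0), H = (1, 0), C = (0, 1), E = (5, 2).
1. D is the midpoint of GH ⇒ D = (1/2, 0)
2. J is the midpoint of DE ⇒ J = (11/4, 1)
3. Q is the centroid of triangle CEJ ⇒ Q = (31/12, 4/3)
line GQ meets EJ at U = (-31/10, -8/5)
Q = G + t·(U−G) with t = -5/6, so GQ:QU = -5/6:11/6

GQ:QU = -5/11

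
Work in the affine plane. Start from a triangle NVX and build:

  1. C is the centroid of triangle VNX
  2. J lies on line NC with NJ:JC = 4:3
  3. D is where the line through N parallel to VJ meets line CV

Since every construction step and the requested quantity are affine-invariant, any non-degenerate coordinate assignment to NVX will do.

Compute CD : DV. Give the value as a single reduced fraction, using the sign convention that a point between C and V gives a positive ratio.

Work in coordinates with N = (0, 0), V = (1, 0), X = (0, 1).
1. C is the centroid of triangle VNX ⇒ C = (1/3, 1/3)
2. J lies on line NC with NJ:JC = 4:3 ⇒ J = (4/21, 4/21)
3. D is where the line through N parallel to VJ meets line CV ⇒ D = (17/9, -4/9)
D = C + t·(V−C) with t = 7/3, so CD:DV = t:(1−t) = 7/3:-4/3

CD:DV = -7/4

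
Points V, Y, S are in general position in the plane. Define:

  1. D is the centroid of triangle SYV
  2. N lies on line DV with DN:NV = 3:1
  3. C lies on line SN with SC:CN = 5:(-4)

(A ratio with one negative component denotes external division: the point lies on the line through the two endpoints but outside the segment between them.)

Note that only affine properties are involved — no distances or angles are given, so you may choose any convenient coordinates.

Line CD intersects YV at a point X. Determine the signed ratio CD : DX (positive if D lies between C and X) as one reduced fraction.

Work in coordinates with V = (0, 0), Y = (1, 0), S = (0, 1).
1. D is the centroid of triangle SYV ⇒ D = (1/3, 1/3)
2. N lies on line DV with DN:NV = 3:1 ⇒ N = (1/12, 1/12)
3. C lies on line SN with SC:CN = 5:(-4) ⇒ C = (5/12, -43/12)
line CD meets YV at X = (16/47, 0)
D = C + t·(X−C) with t = 47/43, so CD:DX = 47/43:-4/43

CD:DX = -47/4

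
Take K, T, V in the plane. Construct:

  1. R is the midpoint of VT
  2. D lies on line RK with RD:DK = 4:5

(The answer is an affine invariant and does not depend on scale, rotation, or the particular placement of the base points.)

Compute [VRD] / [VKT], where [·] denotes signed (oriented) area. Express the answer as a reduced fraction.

Work in coordinates with K = (0, 0), T = (1, 0), V = (0, 1).
1. R is the midpoint of VT ⇒ R = (1/2, 1/2)
2. D lies on line RK with RD:DK = 4:5 ⇒ D = (5/18, 5/18)
2·[VRD] = -2/9, 2·[VKT] = 1
[VRD]:[VKT] = -2/9:1 = -2/9

[VRD]:[VKT] = -2/9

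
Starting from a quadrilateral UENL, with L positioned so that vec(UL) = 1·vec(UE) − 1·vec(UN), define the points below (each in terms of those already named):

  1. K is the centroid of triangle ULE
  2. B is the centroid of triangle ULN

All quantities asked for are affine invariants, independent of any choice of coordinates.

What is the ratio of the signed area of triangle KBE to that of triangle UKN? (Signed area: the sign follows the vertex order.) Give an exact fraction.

Work in coordinates with U = (0, 0), E = (1, 0), N = (0, 1), L = (1, -1).
1. K is the centroid of triangle ULE ⇒ K = (2/3, -1/3)
2. B is the centroid of triangle ULN ⇒ B = (1/3, 0)
2·[KBE] = -2/9, 2·[UKN] = 2/3
[KBE]:[UKN] = -2/9:2/3 = -1/3

[KBE]:[UKN] = -1/3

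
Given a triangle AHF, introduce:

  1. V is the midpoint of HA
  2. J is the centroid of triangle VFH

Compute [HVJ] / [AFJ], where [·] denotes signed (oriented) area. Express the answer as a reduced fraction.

Choose coordinates A = (0, 0), H = (1, 0), F = (0, 1).
1. V is the midpoint of HA ⇒ V = (1/2, 0)
2. J is the centroid of triangle VFH ⇒ J = (1/2, 1/3)
2·[HVJ] = -1/6, 2·[AFJ] = -1/2
[HVJ]:[AFJ] = -1/6:-1/2 = 1/3

[HVJ]:[AFJ] = 1/3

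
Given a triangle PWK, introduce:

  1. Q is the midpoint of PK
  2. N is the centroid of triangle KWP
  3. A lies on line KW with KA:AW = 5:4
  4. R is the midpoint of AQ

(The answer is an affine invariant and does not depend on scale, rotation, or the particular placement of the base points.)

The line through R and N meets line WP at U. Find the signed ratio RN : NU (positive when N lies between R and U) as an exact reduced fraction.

RN:NU = 5/12

Choose coordinates P = (0, 0), W = (1, 0), K = (0, 1).
1. Q is the midpoint of PK ⇒ Q = (0, 1/2)
2. N is the centroid of triangle KWP ⇒ N = (1/3, 1/3)
3. A lies on line KW with KA:AW = 5:4 ⇒ A = (5/9, 4/9)
4. R is the midpoint of AQ ⇒ R = (5/18, 17/36)
line RN meets WP at U = (7/15, 0)
N = R + t·(U−R) with t = 5/17, so RN:NU = 5/17:12/17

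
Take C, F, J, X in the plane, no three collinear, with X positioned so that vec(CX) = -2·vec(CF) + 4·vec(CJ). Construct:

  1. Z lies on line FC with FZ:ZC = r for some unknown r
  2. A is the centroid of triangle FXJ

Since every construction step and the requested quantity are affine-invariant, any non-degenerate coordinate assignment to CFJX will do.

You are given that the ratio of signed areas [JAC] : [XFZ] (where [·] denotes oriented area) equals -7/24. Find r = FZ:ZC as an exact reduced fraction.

Choose coordinates C = (0, 0), F = (1, 0), J = (0, 1), X = (-2, 4).
1. With FZ:ZC = r, write λ = r/(r+1) so Z = F + λ·(C−F); Z is affine-linear in λ
2. A is the centroid of triangle FXJ ⇒ A = (-1/3, 5/3)
Every point depending on Z is an affine combination of Z and λ-independent points, so each such coordinate is linear in λ; the λ² term in each signed area is a multiple of (C−F)×(C−F) = 0, so 2·[JAC] and 2·[XFZ] are each linear in λ. Evaluating at λ=0 and λ=1:
  2·[JAC] = 1/3,   2·[XFZ] = -4·λ
So [JAC]:[XFZ] = (1/3) / (-4·λ). Setting this equal to -7/24:
  1/3 = -7/24·(-4·λ)  ⇒  λ = 2/7
Then r = λ/(1−λ) = (2/7)/(5/7) = 2/5. Check: with r = 2/5, Z = (5/7, 0) and [JAC]:[XFZ] = -7/24 as required.

r = 2/5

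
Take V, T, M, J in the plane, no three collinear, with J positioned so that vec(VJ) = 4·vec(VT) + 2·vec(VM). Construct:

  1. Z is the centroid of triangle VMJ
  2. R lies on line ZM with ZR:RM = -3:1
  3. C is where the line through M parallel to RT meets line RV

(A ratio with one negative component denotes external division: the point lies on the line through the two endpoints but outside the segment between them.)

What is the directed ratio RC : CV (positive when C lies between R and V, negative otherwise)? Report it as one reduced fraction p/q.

Assign V = (0, 0), T = (1, 0), M = (0, 1), J = (4, 2) — the answer is frame-independent, so this choice is without loss of generality.
1. Z is the centroid of triangle VMJ ⇒ Z = (4/3, 1)
2. R lies on line ZM with ZR:RM = -3:1 ⇒ R = (-2/3, 1)
3. C is where the line through M parallel to RT meets line RV ⇒ C = (-10/9, 5/3)
C = R + t·(V−R) with t = -2/3, so RC:CV = t:(1−t) = -2/3:5/3

RC:CV = -2/5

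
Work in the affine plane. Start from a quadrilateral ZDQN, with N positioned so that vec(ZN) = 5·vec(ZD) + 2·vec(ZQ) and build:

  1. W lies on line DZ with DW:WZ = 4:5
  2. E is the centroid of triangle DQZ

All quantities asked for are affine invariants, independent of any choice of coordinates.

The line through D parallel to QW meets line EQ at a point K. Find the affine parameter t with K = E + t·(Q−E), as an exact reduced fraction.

t = 13

Work in coordinates with Z = (0, 0), D = (1, 0), Q = (0, 1), N = (5, 2).
1. W lies on line DZ with DW:WZ = 4:5 ⇒ W = (5/9, 0)
2. E is the centroid of triangle DQZ ⇒ E = (1/3, 1/3)
through D parallel to QW: direction (5/9, -1); meets EQ at K = (-4, 9)
K = E + t·(Q−E) with t = 13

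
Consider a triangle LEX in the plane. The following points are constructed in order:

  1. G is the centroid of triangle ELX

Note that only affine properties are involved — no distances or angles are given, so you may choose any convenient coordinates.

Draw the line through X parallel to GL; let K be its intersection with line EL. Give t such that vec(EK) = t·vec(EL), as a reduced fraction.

Assign L = (0, 0), E = (1, 0), X = (0, 1) — the answer is frame-independent, so this choice is without loss of generality.
1. G is the centroid of triangle ELX ⇒ G = (1/3, 1/3)
through X parallel to GL: direction (-1/3, -1/3); meets EL at K = (-1, 0)
K = E + t·(L−E) with t = 2

t = 2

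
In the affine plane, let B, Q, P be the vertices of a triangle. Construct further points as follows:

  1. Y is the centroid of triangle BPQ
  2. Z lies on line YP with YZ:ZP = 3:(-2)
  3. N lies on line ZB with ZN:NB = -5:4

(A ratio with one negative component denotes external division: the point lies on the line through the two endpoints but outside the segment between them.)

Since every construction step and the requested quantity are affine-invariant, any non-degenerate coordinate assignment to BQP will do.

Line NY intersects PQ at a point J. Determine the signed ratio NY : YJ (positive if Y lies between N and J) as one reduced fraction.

Choose coordinates B = (0, 0), Q = (1, 0), P = (0, 1).
1. Y is the centroid of triangle BPQ ⇒ Y = (1/3, 1/3)
2. Z lies on line YP with YZ:ZP = 3:(-2) ⇒ Z = (-2/3, 7/3)
3. N lies on line ZB with ZN:NB = -5:4 ⇒ N = (8/3, -28/3)
line NY meets PQ at J = (5/22, 17/22)
Y = N + t·(J−N) with t = 22/23, so NY:YJ = 22/23:1/23

NY:YJ = 22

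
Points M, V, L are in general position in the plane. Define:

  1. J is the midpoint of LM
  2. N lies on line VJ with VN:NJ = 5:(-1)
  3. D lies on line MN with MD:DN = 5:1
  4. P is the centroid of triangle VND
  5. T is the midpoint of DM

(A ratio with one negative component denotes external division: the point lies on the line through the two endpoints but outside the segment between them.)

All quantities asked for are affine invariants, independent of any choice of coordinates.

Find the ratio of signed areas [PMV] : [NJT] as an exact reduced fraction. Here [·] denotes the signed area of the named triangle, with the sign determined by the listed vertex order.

Set M = (0, 0), V = (1, 0), L = (0, 1); any affine frame gives the same invariant.
1. J is the midpoint of LM ⇒ J = (0, 1/2)
2. N lies on line VJ with VN:NJ = 5:(-1) ⇒ N = (-1/4, 5/8)
3. D lies on line MN with MD:DN = 5:1 ⇒ D = (-5/24, 25/48)
4. P is the centroid of triangle VND ⇒ P = (13/72, 55/144)
5. T is the midpoint of DM ⇒ T = (-5/48, 25/96)
2·[PMV] = 55/144, 2·[NJT] = -7/96
[PMV]:[NJT] = 55/144:-7/96 = -110/21

[PMV]:[NJT] = -110/21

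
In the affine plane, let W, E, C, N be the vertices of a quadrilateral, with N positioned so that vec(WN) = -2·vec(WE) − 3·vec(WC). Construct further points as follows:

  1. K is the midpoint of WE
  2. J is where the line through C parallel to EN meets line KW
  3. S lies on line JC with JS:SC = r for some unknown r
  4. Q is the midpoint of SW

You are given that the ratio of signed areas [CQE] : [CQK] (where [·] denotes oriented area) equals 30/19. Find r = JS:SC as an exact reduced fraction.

r = 3/4

Work in coordinates with W = (0, 0), E = (1, 0), C = (0, 1), N = (-2, -3).
1. K is the midpoint of WE ⇒ K = (1/2, 0)
2. J is where the line through C parallel to EN meets line KW ⇒ J = (-1, 0)
3. With JS:SC = r, write λ = r/(r+1) so S = J + λ·(C−J); S is affine-linear in λ
4. Q is the midpoint of SW ⇒ Q is an affine combination of earlier points and hence also affine-linear in λ
Every point depending on S is an affine combination of S and λ-independent points, so each such coordinate is linear in λ; the λ² term in each signed area is a multiple of (C−J)×(C−J) = 0, so 2·[CQE] and 2·[CQK] are each linear in λ. Evaluating at λ=0 and λ=1:
  2·[CQE] = −λ + 3/2,   2·[CQK] = -3/4·λ + 1
So [CQE]:[CQK] = (−λ + 3/2) / (-3/4·λ + 1). Setting this equal to 30/19:
  −λ + 3/2 = 30/19·(-3/4·λ + 1)  ⇒  λ = 3/7
Then r = λ/(1−λ) = (3/7)/(4/7) = 3/4. Check: with r = 3/4, S = (-4/7, 3/7) and [CQE]:[CQK] = 30/19 as required.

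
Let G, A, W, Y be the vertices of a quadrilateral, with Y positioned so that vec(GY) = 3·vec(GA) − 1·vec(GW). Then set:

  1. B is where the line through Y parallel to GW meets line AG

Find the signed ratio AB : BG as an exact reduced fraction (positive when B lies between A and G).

AB:BG = -2/3

Assign G = (0, 0), A = (1, 0), W = (0, 1), Y = (3, -1) — the answer is frame-independent, so this choice is without loss of generality.
1. B is where the line through Y parallel to GW meets line AG ⇒ B = (3, 0)
B = A + t·(G−A) with t = -2, so AB:BG = t:(1−t) = -2:3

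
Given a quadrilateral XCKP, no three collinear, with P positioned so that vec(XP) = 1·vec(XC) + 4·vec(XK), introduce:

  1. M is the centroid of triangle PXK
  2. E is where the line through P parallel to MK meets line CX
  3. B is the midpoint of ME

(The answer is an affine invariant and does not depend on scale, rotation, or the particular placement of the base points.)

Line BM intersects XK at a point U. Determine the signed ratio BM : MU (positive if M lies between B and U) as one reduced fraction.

BM:MU = -2

Assign X = (0, 0), C = (1, 0), K = (0, 1), P = (1, 4) — the answer is frame-independent, so this choice is without loss of generality.
1. M is the centroid of triangle PXK ⇒ M = (1/3, 5/3)
2. E is where the line through P parallel to MK meets line CX ⇒ E = (-1, 0)
3. B is the midpoint of ME ⇒ B = (-1/3, 5/6)
line BM meets XK at U = (0, 5/4)
M = B + t·(U−B) with t = 2, so BM:MU = 2:-1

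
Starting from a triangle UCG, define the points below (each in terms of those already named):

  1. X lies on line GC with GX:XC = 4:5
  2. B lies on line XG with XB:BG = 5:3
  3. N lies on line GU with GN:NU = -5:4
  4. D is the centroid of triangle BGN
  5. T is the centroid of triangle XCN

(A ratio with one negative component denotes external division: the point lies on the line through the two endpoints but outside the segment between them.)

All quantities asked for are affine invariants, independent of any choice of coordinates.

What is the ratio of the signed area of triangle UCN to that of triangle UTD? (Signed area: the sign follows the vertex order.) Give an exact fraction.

[UCN]:[UTD] = 324/23

Assign U = (0, 0), C = (1, 0), G = (0, 1) — the answer is frame-independent, so this choice is without loss of generality.
1. X lies on line GC with GX:XC = 4:5 ⇒ X = (4/9, 5/9)
2. B lies on line XG with XB:BG = 5:3 ⇒ B = (1/6, 5/6)
3. N lies on line GU with GN:NU = -5:4 ⇒ N = (0, -4)
4. D is the centroid of triangle BGN ⇒ D = (1/18, -13/18)
5. T is the centroid of triangle XCN ⇒ T = (13/27, -31/27)
2·[UCN] = -4, 2·[UTD] = -23/81
[UCN]:[UTD] = -4:-23/81 = 324/23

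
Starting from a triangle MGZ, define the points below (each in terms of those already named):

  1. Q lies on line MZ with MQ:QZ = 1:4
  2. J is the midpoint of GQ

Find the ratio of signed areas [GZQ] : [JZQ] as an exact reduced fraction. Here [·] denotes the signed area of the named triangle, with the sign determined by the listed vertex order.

[GZQ]:[JZQ] = 2

Assign M = (0, 0), G = (1, 0), Z = (0, 1) — the answer is frame-independent, so this choice is without loss of generality.
1. Q lies on line MZ with MQ:QZ = 1:4 ⇒ Q = (0, 1/5)
2. J is the midpoint of GQ ⇒ J = (1/2, 1/10)
2·[GZQ] = 4/5, 2·[JZQ] = 2/5
[GZQ]:[JZQ] = 4/5:2/5 = 2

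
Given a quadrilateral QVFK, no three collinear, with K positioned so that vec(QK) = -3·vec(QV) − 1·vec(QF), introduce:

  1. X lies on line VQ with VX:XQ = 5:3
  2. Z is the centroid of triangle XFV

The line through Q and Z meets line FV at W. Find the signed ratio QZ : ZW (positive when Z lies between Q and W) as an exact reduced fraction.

QZ:ZW = 19/5

Work in coordinates with Q = (0, 0), V = (1, 0), F = (0, 1), K = (-3, -1).
1. X lies on line VQ with VX:XQ = 5:3 ⇒ X = (3/8, 0)
2. Z is the centroid of triangle XFV ⇒ Z = (11/24, 1/3)
line QZ meets FV at W = (11/19, 8/19)
Z = Q + t·(W−Q) with t = 19/24, so QZ:ZW = 19/24:5/24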